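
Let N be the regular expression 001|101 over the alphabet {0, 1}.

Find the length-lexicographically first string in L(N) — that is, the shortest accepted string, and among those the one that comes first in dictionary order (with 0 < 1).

By inspection of the expression, no string of length less than 3 matches, and 001 is the lexicographically first match of length 3.

001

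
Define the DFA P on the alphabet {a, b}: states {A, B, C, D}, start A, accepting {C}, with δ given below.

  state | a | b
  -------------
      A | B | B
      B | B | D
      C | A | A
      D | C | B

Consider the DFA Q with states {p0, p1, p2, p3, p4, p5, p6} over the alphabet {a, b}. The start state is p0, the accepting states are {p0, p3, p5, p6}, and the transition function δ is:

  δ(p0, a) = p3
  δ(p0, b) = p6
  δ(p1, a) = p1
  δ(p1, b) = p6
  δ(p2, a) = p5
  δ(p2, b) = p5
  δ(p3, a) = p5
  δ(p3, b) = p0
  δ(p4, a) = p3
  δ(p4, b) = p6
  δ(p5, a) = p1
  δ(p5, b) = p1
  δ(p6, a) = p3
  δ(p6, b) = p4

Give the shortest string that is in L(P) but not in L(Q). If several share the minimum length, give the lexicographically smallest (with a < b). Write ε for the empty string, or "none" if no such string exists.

The string aaba is accepted by P but not by Q.
No shorter string lies in the difference, and aaba is the lexicographically first length-4 string in L(P) \ L(Q).

aaba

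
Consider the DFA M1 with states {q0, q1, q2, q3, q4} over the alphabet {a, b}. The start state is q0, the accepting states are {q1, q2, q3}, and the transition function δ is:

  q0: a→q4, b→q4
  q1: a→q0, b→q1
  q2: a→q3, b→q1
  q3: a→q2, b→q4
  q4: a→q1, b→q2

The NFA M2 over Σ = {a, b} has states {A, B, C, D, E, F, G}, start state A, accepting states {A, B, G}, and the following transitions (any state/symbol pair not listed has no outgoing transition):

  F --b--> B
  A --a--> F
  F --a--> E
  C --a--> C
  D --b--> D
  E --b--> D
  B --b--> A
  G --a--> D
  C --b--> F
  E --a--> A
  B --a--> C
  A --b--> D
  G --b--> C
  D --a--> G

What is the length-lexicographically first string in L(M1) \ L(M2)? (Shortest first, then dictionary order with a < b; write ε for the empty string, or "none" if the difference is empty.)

The string aa is accepted by M1 but not by M2.
No shorter string lies in the difference, and aa is the lexicographically first length-2 string in L(M1) \ L(M2).

aa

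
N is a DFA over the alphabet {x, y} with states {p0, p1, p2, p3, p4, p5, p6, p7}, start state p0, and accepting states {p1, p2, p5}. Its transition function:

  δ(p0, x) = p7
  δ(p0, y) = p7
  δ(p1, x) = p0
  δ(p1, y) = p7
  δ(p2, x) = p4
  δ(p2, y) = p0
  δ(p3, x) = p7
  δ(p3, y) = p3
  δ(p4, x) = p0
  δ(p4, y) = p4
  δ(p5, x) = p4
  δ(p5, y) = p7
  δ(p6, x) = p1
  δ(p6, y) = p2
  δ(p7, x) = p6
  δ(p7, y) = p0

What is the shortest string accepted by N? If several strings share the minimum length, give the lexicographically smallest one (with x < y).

A breadth-first search from p0 reaches an accepting state first via the path p0 → p7 → p6 → p1 on input xxx.
No string of length < 3 is accepted (BFS exhausts all shorter strings without reaching an accepting state), and xxx is the lexicographically least accepting string of length 3.

xxx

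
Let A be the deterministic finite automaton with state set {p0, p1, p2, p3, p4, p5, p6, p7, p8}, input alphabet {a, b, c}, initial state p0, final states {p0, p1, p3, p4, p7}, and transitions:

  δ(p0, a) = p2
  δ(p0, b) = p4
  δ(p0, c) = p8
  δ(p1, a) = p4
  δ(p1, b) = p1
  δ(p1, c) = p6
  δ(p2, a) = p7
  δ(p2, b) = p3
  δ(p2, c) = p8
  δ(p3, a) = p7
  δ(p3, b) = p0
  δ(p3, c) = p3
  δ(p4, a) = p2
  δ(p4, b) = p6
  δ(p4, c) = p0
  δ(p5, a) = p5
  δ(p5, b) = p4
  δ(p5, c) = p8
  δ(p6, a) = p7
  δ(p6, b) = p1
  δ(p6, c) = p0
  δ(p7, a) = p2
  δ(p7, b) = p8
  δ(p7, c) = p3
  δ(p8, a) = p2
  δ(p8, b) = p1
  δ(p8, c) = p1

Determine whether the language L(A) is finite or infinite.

infinite

State p1 is reachable from the start and can reach an accepting state, and it lies on the cycle p1 → p1.
Traversing that cycle any number of times yields accepted strings of unbounded length, so the language is infinite.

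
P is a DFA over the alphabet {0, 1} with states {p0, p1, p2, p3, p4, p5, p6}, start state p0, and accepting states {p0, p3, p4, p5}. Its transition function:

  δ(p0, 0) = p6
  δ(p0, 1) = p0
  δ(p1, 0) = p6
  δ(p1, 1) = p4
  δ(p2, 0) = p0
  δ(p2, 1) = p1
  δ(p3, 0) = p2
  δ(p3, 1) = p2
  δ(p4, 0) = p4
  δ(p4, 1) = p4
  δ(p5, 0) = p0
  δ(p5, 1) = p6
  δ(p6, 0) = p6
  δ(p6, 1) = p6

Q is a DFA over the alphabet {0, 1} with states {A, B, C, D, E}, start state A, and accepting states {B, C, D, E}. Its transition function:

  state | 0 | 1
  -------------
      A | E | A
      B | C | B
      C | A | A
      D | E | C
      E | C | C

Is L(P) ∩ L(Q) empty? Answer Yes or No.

Yes

Exploring the product automaton P × Q from the start pair (p0, A), following both machines on each input symbol, reaches 4 state pairs: (p0, A), (p6, E), (p6, C), (p6, A).
P accepts in {p0, p3, p4, p5} and Q accepts in {B, C, D, E}; no reachable pair has both components accepting, so no string drives both machines to acceptance simultaneously and L(P) ∩ L(Q) = ∅.
So no string is accepted by both, and the intersection is empty.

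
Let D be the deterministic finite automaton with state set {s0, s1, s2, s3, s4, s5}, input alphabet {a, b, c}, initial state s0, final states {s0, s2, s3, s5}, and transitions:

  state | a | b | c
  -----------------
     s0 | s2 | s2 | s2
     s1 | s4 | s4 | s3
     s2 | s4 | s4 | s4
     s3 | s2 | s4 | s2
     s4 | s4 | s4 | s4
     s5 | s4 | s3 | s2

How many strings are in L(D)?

The useful subgraph on states {s0, s2} is acyclic, so L(D) is finite; the longest accepting path visits 2 useful states, giving maximum string length 1.
Counting accepting paths from s0 by length: 1 of length 0, 3 of length 1. Total 4.

4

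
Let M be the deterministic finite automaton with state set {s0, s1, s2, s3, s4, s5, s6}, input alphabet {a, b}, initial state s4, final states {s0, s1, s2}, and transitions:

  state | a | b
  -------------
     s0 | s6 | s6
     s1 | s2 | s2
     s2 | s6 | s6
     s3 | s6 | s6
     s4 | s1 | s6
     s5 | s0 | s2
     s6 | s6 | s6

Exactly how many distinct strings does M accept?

3

The useful subgraph on states {s1, s2, s4} is acyclic, so L(M) is finite; the longest accepting path visits 3 useful states, giving maximum string length 2.
Counting accepting paths from s4 by length: 1 of length 1, 2 of length 2. Total 3.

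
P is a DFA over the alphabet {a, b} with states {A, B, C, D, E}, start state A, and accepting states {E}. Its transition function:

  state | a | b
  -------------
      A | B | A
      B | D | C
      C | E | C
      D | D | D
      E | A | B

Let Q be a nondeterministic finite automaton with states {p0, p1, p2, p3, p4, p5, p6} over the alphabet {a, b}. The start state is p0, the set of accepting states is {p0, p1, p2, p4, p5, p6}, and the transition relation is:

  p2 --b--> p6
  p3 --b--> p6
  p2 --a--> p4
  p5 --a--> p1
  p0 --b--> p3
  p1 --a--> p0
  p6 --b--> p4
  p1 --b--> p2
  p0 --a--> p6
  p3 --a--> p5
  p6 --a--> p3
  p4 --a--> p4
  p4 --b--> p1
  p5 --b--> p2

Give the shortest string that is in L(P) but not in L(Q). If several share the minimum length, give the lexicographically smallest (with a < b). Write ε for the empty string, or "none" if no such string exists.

babba

The string babba is accepted by P but not by Q.
No shorter string lies in the difference, and babba is the lexicographically first length-5 string in L(P) \ L(Q).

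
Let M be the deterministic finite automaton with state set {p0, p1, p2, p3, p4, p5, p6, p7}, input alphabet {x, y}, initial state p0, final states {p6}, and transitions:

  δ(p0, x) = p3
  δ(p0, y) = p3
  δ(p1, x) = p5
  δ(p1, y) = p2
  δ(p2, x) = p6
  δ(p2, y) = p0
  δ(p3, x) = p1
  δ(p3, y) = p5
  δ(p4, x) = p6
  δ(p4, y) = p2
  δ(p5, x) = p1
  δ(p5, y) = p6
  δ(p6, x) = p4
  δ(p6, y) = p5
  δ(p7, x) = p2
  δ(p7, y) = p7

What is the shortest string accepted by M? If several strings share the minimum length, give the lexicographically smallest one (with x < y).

A breadth-first search from p0 reaches an accepting state first via the path p0 → p3 → p5 → p6 on input xyy.
No string of length < 3 is accepted (BFS exhausts all shorter strings without reaching an accepting state), and xyy is the lexicographically least accepting string of length 3.

xyy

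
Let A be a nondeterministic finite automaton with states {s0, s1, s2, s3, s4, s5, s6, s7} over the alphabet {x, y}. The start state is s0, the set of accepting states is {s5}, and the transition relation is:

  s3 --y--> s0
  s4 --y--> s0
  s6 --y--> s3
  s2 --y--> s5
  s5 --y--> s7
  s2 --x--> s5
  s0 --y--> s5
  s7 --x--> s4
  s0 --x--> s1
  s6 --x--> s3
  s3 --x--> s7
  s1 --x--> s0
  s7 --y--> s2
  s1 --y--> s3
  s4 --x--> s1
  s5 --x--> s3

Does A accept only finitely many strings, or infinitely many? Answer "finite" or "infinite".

State s0 is reachable from the start and can reach an accepting state, and it lies on the cycle s0 → s1 → s0.
Traversing that cycle any number of times yields accepted strings of unbounded length, so the language is infinite.

infinite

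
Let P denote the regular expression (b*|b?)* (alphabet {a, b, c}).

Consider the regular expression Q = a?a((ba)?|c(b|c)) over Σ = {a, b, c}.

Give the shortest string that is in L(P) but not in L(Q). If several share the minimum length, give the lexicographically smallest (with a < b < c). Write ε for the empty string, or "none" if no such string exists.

ε

The empty string ε is accepted by P but not by Q.
Since ε is the unique shortest string, it is the required witness.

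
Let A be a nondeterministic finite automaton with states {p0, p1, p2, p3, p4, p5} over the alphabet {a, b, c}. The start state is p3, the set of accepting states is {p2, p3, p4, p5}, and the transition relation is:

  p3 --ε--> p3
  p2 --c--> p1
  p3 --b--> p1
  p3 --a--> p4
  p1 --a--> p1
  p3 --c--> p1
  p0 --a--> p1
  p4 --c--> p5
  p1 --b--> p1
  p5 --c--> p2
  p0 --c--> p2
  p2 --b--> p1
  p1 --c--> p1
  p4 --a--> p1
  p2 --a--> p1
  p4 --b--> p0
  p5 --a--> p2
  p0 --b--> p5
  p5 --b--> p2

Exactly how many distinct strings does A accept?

The useful subgraph on states {p0, p2, p3, p4, p5} is acyclic, so L(A) is finite; the longest accepting path visits 5 useful states, giving maximum string length 4.
Counting accepting paths from p3 by length: 1 of length 0, 1 of length 1, 1 of length 2, 5 of length 3, 3 of length 4. Total 11.

11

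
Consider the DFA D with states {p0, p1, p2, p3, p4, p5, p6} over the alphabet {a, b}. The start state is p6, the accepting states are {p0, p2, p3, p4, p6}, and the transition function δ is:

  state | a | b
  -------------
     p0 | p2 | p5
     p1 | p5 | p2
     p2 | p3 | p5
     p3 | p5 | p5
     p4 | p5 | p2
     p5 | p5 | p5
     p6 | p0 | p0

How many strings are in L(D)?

The useful subgraph on states {p0, p2, p3, p6} is acyclic, so L(D) is finite; the longest accepting path visits 4 useful states, giving maximum string length 3.
Counting accepting paths from p6 by length: 1 of length 0, 2 of length 1, 2 of length 2, 2 of length 3. Total 7.

7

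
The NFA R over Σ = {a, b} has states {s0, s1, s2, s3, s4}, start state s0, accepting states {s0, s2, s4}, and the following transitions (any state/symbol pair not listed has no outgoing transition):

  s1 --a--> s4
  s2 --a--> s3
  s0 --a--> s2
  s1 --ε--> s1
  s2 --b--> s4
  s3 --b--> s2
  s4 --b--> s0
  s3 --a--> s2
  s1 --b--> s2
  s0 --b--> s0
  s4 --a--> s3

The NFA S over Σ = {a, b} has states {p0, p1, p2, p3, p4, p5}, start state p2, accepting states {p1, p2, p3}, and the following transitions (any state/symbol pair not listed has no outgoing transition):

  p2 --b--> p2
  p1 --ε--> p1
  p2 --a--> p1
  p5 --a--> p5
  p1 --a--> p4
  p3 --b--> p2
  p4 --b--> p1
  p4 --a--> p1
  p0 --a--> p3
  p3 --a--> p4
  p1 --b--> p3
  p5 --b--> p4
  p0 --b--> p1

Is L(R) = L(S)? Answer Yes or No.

Yes

Exploring the product automaton R × S from the start pair (s0, p2), following both machines on each input symbol, reaches 4 state pairs: (s0, p2), (s2, p1), (s3, p4), (s4, p3).
R accepts in {s0, s2, s4} and S accepts in {p1, p2, p3}. In every reachable pair the two components are either both accepting — (s0, p2), (s2, p1), (s4, p3) — or both non-accepting, so no string is accepted by exactly one of the machines: L(R) \ L(S) and L(S) \ L(R) are both empty.
Hence every string is accepted by R iff it is accepted by S, and the two languages coincide.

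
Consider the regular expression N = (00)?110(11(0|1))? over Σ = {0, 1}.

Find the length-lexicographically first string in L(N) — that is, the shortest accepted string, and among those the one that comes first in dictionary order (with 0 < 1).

110

By inspection of the expression, no string of length less than 3 matches, and 110 is the lexicographically first match of length 3.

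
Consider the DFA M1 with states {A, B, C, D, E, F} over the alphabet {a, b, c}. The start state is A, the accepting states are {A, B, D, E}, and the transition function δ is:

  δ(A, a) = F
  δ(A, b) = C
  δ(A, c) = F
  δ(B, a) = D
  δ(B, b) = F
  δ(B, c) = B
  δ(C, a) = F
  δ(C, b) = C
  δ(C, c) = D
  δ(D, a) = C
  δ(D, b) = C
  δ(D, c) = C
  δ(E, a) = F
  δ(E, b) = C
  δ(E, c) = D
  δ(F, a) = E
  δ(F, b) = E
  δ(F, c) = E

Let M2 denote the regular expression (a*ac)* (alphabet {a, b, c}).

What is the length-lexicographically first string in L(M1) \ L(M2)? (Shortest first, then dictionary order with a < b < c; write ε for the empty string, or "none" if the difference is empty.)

aa

The string aa is accepted by M1 but not by M2.
No shorter string lies in the difference, and aa is the lexicographically first length-2 string in L(M1) \ L(M2).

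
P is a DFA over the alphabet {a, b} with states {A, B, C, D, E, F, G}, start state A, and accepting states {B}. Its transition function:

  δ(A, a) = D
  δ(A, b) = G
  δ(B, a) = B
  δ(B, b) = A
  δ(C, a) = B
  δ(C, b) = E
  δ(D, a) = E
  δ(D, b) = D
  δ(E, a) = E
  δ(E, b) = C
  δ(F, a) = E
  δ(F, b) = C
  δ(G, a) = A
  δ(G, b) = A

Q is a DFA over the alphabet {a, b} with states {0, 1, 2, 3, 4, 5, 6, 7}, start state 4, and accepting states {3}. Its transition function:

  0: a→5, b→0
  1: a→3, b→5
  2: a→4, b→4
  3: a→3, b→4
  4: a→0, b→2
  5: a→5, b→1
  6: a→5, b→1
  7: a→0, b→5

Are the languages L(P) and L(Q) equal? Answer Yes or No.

Exploring the product automaton P × Q from the start pair (A, 4), following both machines on each input symbol, reaches 6 state pairs: (A, 4), (D, 0), (G, 2), (E, 5), (C, 1), (B, 3).
P accepts in {B} and Q accepts in {3}. In every reachable pair the two components are either both accepting — (B, 3) — or both non-accepting, so no string is accepted by exactly one of the machines: L(P) \ L(Q) and L(Q) \ L(P) are both empty.
Hence every string is accepted by P iff it is accepted by Q, and the two languages coincide.

Yes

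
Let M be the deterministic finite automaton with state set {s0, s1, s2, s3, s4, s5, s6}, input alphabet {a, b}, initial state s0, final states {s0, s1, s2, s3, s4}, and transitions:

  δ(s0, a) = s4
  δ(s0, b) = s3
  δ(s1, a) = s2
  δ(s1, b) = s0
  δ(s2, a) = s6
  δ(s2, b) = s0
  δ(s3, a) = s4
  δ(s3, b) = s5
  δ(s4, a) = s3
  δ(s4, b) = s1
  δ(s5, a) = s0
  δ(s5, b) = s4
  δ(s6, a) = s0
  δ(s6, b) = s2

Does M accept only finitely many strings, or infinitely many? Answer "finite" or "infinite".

State s0 is reachable from the start and can reach an accepting state, and it lies on the cycle s0 → s3 → s4 → s1 → s0.
Traversing that cycle any number of times yields accepted strings of unbounded length, so the language is infinite.

infinite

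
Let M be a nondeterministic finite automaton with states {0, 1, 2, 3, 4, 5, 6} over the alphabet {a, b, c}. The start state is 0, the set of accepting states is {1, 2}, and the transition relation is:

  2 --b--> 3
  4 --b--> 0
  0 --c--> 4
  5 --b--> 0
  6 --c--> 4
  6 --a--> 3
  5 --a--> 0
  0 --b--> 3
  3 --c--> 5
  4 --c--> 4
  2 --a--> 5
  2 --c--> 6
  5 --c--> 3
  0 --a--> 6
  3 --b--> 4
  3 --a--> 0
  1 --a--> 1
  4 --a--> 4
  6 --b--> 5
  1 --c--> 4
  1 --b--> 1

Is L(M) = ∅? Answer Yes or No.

Yes

The states reachable from the start state are {0, 3, 4, 5, 6}.
None of the accepting states {1, 2} is reachable, so no string is accepted and L(M) = ∅.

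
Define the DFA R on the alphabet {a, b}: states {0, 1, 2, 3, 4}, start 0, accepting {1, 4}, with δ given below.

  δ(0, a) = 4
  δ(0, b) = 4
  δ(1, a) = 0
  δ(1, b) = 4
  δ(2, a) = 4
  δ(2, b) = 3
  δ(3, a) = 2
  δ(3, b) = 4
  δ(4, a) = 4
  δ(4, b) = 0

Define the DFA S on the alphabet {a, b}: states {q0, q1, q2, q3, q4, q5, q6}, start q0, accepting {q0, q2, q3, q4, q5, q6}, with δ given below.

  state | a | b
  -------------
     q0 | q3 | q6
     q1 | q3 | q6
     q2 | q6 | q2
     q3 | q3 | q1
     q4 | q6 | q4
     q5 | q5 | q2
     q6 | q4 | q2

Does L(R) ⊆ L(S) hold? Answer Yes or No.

Yes

Exploring the product automaton R × S from the start pair (0, q0), following both machines on each input symbol, reaches 8 state pairs: (0, q0), (4, q3), (4, q6), (0, q1), (4, q4), (0, q2), (0, q4), (4, q2).
R accepts in {1, 4} and S accepts in {q0, q2, q3, q4, q5, q6}. The reachable pairs whose R-component is accepting are (4, q3), (4, q6), (4, q4), (4, q2); in each of them the S-component is accepting too, so the product for L(R) \ L(S) (R-component accepting, S-component rejecting) has no reachable accepting pair and the difference is empty.
Hence every string in L(R) is also in L(S).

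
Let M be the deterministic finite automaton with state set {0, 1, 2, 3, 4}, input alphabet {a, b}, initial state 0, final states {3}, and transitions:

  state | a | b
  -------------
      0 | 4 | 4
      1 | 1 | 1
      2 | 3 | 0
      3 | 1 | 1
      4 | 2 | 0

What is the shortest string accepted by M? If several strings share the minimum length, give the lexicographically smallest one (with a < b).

aaa

A breadth-first search from 0 reaches an accepting state first via the path 0 → 4 → 2 → 3 on input aaa.
No string of length < 3 is accepted (BFS exhausts all shorter strings without reaching an accepting state), and aaa is the lexicographically least accepting string of length 3.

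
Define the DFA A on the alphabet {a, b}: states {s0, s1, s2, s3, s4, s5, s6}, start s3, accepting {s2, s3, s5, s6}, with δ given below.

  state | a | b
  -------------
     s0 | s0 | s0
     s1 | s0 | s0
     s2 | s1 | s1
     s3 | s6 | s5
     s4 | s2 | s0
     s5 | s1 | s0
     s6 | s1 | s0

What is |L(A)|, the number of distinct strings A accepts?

The useful subgraph on states {s3, s5, s6} is acyclic, so L(A) is finite; the longest accepting path visits 2 useful states, giving maximum string length 1.
Counting accepting paths from s3 by length: 1 of length 0, 2 of length 1. Total 3.

3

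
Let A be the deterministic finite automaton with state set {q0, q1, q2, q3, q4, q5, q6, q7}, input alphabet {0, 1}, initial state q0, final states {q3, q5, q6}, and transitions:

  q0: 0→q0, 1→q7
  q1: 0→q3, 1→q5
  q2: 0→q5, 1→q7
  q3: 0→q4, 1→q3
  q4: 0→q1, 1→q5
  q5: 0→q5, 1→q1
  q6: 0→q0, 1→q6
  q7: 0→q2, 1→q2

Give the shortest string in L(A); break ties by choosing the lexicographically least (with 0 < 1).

A breadth-first search from q0 reaches an accepting state first via the path q0 → q7 → q2 → q5 on input 100.
No string of length < 3 is accepted (BFS exhausts all shorter strings without reaching an accepting state), and 100 is the lexicographically least accepting string of length 3.

100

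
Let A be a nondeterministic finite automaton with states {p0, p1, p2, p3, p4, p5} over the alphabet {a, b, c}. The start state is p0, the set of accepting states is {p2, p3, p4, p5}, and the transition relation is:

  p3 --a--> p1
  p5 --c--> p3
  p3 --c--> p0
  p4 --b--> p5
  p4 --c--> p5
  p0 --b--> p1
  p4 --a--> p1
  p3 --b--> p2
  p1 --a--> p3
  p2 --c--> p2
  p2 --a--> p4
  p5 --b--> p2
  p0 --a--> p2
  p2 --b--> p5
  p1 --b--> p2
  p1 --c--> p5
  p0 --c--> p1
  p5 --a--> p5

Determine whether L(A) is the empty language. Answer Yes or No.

No

The string a is accepted: the run p0 → p2 ends in the accepting state p2.
Since at least one string is accepted, L(A) is not empty.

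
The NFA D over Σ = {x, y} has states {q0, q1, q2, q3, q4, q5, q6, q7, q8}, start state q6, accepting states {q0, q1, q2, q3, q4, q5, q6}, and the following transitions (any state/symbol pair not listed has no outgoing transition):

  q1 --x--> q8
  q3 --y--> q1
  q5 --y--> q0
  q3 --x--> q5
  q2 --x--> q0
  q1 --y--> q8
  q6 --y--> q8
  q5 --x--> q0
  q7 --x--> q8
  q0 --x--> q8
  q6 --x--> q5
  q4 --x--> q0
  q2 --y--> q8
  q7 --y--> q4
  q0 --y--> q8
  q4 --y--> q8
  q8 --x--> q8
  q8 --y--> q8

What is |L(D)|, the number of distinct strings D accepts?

4

The useful subgraph on states {q0, q5, q6} is acyclic, so L(D) is finite; the longest accepting path visits 3 useful states, giving maximum string length 2.
Counting accepting paths from q6 by length: 1 of length 0, 1 of length 1, 2 of length 2. Total 4.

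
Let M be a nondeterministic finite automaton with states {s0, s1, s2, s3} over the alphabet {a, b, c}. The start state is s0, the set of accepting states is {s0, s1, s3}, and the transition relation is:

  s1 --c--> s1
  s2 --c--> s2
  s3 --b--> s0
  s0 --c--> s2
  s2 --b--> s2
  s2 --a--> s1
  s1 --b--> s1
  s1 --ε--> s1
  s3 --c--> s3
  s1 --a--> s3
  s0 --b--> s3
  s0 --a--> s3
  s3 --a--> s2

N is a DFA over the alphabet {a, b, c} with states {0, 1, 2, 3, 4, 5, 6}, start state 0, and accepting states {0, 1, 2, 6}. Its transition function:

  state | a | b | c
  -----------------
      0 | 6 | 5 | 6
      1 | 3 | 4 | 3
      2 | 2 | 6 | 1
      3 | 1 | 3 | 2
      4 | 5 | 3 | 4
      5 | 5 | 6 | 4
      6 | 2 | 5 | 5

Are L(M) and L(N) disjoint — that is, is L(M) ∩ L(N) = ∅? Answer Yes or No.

No

The empty string ε is accepted by both M and N.
Hence L(M) ∩ L(N) ≠ ∅.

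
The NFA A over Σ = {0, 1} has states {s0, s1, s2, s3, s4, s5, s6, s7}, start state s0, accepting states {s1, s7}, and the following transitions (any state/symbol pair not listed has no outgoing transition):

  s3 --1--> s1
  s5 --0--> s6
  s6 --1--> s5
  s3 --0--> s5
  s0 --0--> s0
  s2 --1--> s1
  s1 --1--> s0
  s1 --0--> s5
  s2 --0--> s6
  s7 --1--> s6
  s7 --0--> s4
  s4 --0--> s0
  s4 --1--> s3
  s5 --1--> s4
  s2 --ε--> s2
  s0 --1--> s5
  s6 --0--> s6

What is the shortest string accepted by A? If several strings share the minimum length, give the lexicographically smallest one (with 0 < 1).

1111

A breadth-first search from s0 reaches an accepting state first via the path s0 → s5 → s4 → s3 → s1 on input 1111.
No string of length < 4 is accepted (BFS exhausts all shorter strings without reaching an accepting state), and 1111 is the lexicographically least accepting string of length 4.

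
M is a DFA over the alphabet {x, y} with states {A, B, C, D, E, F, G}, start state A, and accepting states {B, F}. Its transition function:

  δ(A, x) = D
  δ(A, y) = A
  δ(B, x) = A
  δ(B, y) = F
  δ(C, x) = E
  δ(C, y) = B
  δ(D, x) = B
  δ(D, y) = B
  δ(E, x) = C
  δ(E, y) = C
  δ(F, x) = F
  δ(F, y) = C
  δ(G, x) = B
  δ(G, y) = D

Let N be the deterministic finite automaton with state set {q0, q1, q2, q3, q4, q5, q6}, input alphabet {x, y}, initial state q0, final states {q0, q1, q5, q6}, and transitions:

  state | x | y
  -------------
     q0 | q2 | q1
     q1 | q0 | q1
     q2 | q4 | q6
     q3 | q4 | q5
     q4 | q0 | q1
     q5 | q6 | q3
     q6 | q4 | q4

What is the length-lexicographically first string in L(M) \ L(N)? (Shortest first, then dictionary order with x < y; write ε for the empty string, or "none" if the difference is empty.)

The string xx is accepted by M but not by N.
No shorter string lies in the difference, and xx is the lexicographically first length-2 string in L(M) \ L(N).

xx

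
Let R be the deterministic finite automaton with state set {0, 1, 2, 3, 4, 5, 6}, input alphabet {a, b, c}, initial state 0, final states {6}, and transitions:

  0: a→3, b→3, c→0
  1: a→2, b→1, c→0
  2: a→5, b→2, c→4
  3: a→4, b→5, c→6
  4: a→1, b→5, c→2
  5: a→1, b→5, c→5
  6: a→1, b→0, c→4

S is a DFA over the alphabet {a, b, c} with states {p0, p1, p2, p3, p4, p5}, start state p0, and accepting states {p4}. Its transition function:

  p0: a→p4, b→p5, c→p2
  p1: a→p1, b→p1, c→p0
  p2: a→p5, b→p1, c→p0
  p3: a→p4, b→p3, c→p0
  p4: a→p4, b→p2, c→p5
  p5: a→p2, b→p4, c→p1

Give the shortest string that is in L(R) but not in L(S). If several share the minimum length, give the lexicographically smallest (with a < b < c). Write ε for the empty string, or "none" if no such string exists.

ac

The string ac is accepted by R but not by S.
No shorter string lies in the difference, and ac is the lexicographically first length-2 string in L(R) \ L(S).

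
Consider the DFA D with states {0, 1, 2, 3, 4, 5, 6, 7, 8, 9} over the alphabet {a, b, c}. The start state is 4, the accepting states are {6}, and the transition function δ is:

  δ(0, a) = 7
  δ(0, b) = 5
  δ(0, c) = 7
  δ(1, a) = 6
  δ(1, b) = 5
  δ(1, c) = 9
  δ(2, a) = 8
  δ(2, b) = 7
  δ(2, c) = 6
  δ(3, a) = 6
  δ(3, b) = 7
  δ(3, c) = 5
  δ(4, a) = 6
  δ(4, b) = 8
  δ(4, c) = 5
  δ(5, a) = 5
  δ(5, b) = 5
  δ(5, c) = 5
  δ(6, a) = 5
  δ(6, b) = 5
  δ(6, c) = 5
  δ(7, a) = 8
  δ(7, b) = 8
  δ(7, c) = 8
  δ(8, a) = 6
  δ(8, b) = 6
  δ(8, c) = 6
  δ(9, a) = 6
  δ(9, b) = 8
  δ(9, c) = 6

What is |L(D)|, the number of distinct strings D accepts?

The useful subgraph on states {4, 6, 8} is acyclic, so L(D) is finite; the longest accepting path visits 3 useful states, giving maximum string length 2.
Counting accepting paths from 4 by length: 1 of length 1, 3 of length 2. Total 4.

4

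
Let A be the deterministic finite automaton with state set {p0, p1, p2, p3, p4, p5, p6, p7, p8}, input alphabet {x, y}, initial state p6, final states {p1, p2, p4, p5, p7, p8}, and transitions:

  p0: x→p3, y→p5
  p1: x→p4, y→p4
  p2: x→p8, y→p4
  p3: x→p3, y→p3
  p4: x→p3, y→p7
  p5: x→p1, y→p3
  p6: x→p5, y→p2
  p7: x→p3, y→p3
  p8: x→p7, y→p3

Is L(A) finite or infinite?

finite

The useful states (reachable from p6 and able to reach an accepting state) are {p1, p2, p4, p5, p6, p7, p8}.
Restricted to these states the transition graph has no cycle, so every accepting path has bounded length and L is finite.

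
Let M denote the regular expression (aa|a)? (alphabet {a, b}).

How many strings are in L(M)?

The expression has no Kleene star, so L(M) is finite. Expanding the alternatives gives {ε, a, aa}.
That is 1 of length 0, 1 of length 1, 1 of length 2: 3 strings in all.

3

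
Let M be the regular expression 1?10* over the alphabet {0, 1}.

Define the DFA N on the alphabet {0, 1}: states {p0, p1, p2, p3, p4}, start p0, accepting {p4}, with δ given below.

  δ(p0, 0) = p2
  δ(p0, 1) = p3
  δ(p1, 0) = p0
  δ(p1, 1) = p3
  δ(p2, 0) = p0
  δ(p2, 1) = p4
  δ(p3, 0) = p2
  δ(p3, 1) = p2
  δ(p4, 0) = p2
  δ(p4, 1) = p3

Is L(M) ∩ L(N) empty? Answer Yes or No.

Converting the expression M to a DFA (subset construction, then merging equivalent states) gives the minimal DFA with states {m0, m1, m2, m3}, start state m0, accepting states {m2, m3} and transitions m0: 0→m1, 1→m2; m1: 0→m1, 1→m1; m2: 0→m3, 1→m3; m3: 0→m3, 1→m1.
Exploring the product automaton M × N from the start pair (m0, p0), following both machines on each input symbol, reaches 8 state pairs: (m0, p0), (m1, p2), (m2, p3), (m1, p0), (m1, p4), (m3, p2), (m1, p3), (m3, p0).
M accepts in {m2, m3} and N accepts in {p4}; no reachable pair has both components accepting, so no string drives both machines to acceptance simultaneously and L(M) ∩ L(N) = ∅.
So no string is accepted by both, and the intersection is empty.

Yes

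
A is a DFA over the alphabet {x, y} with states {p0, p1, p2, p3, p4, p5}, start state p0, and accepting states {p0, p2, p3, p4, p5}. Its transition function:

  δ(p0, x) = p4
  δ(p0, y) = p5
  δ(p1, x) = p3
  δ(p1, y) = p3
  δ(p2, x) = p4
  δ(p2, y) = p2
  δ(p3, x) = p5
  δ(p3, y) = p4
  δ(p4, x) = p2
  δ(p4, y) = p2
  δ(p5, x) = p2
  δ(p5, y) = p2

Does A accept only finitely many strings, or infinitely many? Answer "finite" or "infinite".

infinite

State p2 is reachable from the start and can reach an accepting state, and it lies on the cycle p2 → p2.
Traversing that cycle any number of times yields accepted strings of unbounded length, so the language is infinite.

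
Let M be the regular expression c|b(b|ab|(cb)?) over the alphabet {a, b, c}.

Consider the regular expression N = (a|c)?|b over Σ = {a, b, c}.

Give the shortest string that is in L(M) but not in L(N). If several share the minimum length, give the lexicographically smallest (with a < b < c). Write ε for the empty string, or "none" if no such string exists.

The string bb is accepted by M but not by N.
No shorter string lies in the difference, and bb is the lexicographically first length-2 string in L(M) \ L(N).

bb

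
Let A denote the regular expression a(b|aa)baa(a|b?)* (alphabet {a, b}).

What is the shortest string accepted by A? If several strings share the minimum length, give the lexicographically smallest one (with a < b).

By inspection of the expression, no string of length less than 5 matches, and abbaa is the lexicographically first match of length 5.

abbaa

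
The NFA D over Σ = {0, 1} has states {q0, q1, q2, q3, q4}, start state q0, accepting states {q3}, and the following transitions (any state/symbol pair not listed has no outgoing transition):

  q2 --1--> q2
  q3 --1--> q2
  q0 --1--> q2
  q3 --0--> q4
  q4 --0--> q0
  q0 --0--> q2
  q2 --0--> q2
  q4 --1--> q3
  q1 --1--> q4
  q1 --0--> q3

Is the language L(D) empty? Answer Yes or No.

Yes

The states reachable from the start state are {q0, q2}.
None of the accepting states {q3} is reachable, so no string is accepted and L(D) = ∅.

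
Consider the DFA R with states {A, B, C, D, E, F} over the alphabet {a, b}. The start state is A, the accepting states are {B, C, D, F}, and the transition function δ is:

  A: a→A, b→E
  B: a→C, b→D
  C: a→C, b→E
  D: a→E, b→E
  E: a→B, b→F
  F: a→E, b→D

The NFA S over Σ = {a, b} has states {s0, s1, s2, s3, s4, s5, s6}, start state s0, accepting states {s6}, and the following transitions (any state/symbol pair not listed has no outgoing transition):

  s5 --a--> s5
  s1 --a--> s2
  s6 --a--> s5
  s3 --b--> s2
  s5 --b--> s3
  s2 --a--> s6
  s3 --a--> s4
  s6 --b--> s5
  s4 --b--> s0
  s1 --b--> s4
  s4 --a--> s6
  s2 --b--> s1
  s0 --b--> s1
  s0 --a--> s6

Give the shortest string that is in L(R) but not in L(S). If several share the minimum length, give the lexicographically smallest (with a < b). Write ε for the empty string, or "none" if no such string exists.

The string ba is accepted by R but not by S.
No shorter string lies in the difference, and ba is the lexicographically first length-2 string in L(R) \ L(S).

ba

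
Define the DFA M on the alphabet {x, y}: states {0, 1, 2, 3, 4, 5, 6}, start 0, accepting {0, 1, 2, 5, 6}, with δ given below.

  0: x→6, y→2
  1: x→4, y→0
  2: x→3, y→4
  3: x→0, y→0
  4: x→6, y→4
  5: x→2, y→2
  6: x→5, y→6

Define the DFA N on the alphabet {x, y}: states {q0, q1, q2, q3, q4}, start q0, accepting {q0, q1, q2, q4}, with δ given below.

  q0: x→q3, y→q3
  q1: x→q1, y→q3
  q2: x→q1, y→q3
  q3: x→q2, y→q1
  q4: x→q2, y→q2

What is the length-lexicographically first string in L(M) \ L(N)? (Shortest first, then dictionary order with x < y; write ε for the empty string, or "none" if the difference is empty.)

The string x is accepted by M but not by N.
No shorter string lies in the difference, and x is the lexicographically first length-1 string in L(M) \ L(N).

x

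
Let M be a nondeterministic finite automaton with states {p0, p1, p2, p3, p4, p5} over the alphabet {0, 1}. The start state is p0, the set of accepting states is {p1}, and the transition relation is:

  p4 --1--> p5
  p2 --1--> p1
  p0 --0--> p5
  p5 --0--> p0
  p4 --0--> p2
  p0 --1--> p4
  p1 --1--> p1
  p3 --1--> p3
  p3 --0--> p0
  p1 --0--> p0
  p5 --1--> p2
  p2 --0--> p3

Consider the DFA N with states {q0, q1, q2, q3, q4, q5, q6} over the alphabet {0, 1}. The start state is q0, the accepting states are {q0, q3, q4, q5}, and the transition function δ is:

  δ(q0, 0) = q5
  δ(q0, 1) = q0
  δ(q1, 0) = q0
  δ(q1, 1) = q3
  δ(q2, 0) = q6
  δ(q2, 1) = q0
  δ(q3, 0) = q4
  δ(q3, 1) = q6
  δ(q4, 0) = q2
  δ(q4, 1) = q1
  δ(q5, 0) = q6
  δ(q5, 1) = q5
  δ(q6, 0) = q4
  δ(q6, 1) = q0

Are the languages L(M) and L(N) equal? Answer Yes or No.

The string 000111 is accepted by M but rejected by N.
So L(M) ≠ L(N).

No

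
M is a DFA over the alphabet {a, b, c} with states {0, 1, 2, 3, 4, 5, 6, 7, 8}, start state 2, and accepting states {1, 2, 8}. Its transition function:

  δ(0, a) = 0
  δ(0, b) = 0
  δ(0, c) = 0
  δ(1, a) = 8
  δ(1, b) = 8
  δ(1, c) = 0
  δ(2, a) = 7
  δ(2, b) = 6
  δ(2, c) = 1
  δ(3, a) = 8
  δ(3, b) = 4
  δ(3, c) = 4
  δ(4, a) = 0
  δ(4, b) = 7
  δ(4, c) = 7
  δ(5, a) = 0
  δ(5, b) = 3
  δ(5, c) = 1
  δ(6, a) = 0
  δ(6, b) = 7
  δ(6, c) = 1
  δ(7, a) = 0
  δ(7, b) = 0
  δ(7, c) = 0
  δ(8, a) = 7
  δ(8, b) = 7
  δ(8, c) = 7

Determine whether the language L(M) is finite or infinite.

finite

The useful states (reachable from 2 and able to reach an accepting state) are {1, 2, 6, 8}.
Restricted to these states the transition graph has no cycle, so every accepting path has bounded length and L is finite.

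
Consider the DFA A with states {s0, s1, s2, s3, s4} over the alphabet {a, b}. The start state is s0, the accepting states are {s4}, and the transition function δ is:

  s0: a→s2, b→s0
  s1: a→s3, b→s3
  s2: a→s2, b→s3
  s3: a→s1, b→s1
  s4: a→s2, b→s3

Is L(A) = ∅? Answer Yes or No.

The states reachable from the start state are {s0, s1, s2, s3}.
None of the accepting states {s4} is reachable, so no string is accepted and L(A) = ∅.

Yes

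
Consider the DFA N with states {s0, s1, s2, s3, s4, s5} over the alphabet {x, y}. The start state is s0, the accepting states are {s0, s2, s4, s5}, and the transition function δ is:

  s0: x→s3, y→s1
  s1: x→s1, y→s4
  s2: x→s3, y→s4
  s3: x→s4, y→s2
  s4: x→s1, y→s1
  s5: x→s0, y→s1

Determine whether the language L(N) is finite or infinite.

infinite

State s1 is reachable from the start and can reach an accepting state, and it lies on the cycle s1 → s1.
Traversing that cycle any number of times yields accepted strings of unbounded length, so the language is infinite.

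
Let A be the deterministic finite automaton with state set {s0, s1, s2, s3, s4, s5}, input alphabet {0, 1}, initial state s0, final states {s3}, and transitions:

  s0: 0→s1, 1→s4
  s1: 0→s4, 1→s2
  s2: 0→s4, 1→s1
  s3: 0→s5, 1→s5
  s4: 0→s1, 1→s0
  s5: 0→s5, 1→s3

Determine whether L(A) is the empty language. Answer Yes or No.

The states reachable from the start state are {s0, s1, s2, s4}.
None of the accepting states {s3} is reachable, so no string is accepted and L(A) = ∅.

Yes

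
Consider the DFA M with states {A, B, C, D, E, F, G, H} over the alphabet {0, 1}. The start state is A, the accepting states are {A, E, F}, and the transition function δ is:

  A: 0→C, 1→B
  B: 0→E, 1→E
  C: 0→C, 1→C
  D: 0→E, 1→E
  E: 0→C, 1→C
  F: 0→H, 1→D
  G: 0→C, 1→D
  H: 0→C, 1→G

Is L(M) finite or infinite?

finite

The useful states (reachable from A and able to reach an accepting state) are {A, B, E}.
Restricted to these states the transition graph has no cycle, so every accepting path has bounded length and L is finite.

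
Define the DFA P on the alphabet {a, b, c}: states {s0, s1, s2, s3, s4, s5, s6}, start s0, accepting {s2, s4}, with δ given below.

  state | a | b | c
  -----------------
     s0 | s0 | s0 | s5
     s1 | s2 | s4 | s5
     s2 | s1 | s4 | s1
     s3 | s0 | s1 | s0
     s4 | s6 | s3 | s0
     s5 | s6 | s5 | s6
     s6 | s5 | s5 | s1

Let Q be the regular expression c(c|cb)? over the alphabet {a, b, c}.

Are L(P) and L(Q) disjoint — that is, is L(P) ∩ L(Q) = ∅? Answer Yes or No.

Yes

Converting the expression Q to a DFA (subset construction, then merging equivalent states) gives the minimal DFA with states {q0, q1, q2, q3, q4}, start state q0, accepting states {q2, q3, q4} and transitions q0: a→q1, b→q1, c→q2; q1: a→q1, b→q1, c→q1; q2: a→q1, b→q1, c→q3; q3: a→q1, b→q4, c→q1; q4: a→q1, b→q1, c→q1.
Exploring the product automaton P × Q from the start pair (s0, q0), following both machines on each input symbol, reaches 11 state pairs: (s0, q0), (s0, q1), (s5, q2), (s5, q1), (s6, q1), (s6, q3), (s1, q1), (s5, q4), (s2, q1), (s4, q1), (s3, q1).
P accepts in {s2, s4} and Q accepts in {q2, q3, q4}; no reachable pair has both components accepting, so no string drives both machines to acceptance simultaneously and L(P) ∩ L(Q) = ∅.
So no string is accepted by both, and the intersection is empty.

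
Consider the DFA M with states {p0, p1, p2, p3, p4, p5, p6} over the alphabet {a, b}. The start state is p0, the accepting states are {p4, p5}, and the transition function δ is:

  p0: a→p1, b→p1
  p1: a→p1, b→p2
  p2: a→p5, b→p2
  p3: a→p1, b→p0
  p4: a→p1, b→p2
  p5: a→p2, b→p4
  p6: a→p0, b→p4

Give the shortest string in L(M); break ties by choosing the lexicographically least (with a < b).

aba

A breadth-first search from p0 reaches an accepting state first via the path p0 → p1 → p2 → p5 on input aba.
No string of length < 3 is accepted (BFS exhausts all shorter strings without reaching an accepting state), and aba is the lexicographically least accepting string of length 3.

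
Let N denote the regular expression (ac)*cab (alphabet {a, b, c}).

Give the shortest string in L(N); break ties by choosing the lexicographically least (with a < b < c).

By inspection of the expression, no string of length less than 3 matches, and cab is the lexicographically first match of length 3.

cab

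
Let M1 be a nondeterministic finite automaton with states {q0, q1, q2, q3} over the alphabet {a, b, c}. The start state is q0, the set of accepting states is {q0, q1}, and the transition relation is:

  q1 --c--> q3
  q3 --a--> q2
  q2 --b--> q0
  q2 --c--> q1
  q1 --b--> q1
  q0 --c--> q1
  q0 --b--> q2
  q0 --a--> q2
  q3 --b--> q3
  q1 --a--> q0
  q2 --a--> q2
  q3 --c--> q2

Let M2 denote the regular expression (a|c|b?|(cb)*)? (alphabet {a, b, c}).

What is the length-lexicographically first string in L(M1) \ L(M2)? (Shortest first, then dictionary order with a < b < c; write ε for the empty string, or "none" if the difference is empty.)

The string ab is accepted by M1 but not by M2.
No shorter string lies in the difference, and ab is the lexicographically first length-2 string in L(M1) \ L(M2).

ab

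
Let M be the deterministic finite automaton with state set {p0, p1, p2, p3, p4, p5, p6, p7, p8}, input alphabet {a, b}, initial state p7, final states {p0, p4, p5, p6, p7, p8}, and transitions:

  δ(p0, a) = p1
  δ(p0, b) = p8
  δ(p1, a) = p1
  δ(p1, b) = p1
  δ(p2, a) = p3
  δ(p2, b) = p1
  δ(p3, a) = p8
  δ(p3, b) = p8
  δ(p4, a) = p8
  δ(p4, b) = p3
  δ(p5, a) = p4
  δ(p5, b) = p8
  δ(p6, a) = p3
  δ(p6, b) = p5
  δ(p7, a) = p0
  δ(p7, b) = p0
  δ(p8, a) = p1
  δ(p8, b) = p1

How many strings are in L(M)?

The useful subgraph on states {p0, p7, p8} is acyclic, so L(M) is finite; the longest accepting path visits 3 useful states, giving maximum string length 2.
Counting accepting paths from p7 by length: 1 of length 0, 2 of length 1, 2 of length 2. Total 5.

5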